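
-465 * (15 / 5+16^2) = -120435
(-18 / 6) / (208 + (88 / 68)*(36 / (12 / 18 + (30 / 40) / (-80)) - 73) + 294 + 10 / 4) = -21454/3439137 = -0.01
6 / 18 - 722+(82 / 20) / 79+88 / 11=-1691267/2370 = -713.61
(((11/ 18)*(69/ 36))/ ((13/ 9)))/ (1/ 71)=57.57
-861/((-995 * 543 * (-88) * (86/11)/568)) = -20377/15488170 = 0.00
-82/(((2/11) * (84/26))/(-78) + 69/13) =-152438/9853 = -15.47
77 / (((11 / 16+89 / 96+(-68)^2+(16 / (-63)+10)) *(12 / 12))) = 155232/9344887 = 0.02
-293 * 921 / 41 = -269853/41 = -6581.78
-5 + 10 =5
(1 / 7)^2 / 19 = 1/931 = 0.00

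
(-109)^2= 11881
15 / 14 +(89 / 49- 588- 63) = -63515/98 = -648.11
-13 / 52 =-1/4 = -0.25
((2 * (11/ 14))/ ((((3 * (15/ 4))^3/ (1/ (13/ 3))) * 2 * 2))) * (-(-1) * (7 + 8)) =176/184275 = 0.00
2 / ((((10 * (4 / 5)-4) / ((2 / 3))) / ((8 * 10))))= 80/3 = 26.67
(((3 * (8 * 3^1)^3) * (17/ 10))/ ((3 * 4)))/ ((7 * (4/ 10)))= 14688/7 = 2098.29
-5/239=-0.02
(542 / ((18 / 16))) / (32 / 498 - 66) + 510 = 502.69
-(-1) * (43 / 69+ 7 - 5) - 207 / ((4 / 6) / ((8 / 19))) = -167957/1311 = -128.11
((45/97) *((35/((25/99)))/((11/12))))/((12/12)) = 6804/97 = 70.14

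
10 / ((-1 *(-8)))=1.25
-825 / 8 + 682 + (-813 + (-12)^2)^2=3585119/8 = 448139.88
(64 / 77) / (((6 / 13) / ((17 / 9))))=7072/2079 = 3.40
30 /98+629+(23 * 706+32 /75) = 61988918/3675 = 16867.73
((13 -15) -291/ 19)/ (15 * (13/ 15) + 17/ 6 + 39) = -6/19 = -0.32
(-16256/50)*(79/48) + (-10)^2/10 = -39382/75 = -525.09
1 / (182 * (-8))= -1/1456 = 0.00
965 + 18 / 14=6764/7 = 966.29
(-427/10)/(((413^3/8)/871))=-212524/50317855 = 0.00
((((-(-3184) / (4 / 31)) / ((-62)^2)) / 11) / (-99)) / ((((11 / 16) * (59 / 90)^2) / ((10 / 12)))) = -2388000/143629541 = -0.02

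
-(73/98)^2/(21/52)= -69277/50421 = -1.37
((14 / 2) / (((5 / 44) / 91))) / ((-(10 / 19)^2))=-2529527/125 = -20236.22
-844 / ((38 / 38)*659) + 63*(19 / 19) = 40673/659 = 61.72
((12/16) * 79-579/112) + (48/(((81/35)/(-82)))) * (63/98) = -349189/336 = -1039.25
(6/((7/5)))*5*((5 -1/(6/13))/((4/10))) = 2125/14 = 151.79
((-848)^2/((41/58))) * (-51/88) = -589553.67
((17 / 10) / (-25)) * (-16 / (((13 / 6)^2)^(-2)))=23.98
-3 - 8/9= -35/9 = -3.89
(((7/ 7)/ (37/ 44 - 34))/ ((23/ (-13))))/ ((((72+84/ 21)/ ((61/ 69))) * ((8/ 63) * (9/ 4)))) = 61061/87986454 = 0.00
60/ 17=3.53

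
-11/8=-1.38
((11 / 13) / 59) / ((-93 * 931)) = -11/66409161 = 0.00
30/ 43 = 0.70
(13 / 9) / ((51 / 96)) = 416/153 = 2.72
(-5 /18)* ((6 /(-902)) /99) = 5/267894 = 0.00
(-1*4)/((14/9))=-18/7 = -2.57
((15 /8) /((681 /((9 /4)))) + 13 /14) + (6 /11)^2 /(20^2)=143895683/153815200 = 0.94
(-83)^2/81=6889/81 = 85.05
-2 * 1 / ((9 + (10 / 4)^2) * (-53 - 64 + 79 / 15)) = 30/25559 = 0.00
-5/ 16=-0.31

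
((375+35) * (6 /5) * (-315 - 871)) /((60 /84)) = -4084584/5 = -816916.80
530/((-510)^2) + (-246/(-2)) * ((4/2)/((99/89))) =63274243/286110 = 221.15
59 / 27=2.19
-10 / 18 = -0.56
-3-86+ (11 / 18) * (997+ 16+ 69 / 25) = 119642/225 = 531.74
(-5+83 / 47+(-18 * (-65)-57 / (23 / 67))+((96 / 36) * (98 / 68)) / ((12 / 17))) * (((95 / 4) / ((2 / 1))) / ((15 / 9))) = 92995481/12972 = 7168.94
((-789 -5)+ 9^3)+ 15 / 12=-255/4 = -63.75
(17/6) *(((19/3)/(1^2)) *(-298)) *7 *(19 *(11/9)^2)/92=-774507811/67068 = -11548.10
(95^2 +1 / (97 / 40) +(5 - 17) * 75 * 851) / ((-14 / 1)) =73416835/1358 = 54062.47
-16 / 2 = -8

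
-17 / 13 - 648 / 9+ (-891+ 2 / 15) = -188014/195 = -964.17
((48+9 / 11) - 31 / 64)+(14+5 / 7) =310701/4928 = 63.05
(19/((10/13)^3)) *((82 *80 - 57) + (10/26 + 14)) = 136027593/500 = 272055.19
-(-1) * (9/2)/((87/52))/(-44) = -39/638 = -0.06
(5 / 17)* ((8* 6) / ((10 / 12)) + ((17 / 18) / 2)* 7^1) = 10963/612 = 17.91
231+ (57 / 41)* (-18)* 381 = -381435/41 = -9303.29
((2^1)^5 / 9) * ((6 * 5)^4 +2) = 25920064/9 = 2880007.11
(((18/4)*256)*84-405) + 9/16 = 1541817/16 = 96363.56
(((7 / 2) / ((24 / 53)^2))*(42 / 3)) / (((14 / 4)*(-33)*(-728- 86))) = 19663/7736256 = 0.00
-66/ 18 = -11/3 = -3.67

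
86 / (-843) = -86/843 = -0.10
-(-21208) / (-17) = -21208/17 = -1247.53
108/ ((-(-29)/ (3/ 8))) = 81/58 = 1.40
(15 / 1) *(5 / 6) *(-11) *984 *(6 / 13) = -811800/13 = -62446.15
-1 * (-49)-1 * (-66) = 115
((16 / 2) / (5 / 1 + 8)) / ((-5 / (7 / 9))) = -56/585 = -0.10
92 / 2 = 46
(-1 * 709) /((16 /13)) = -576.06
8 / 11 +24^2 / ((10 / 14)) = 44392/55 = 807.13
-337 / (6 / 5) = -1685/6 = -280.83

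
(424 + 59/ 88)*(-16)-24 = -75006/11 = -6818.73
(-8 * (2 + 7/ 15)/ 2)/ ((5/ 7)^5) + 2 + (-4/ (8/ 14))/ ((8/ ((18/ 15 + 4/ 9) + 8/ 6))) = -30189857/562500 = -53.67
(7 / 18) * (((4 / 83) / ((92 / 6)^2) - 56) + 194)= 14138075/263442 = 53.67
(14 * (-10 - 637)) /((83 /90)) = -815220/83 = -9821.93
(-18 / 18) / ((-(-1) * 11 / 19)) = -1.73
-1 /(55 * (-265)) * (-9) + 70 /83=1019503/1209725 = 0.84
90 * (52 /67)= 4680/67 = 69.85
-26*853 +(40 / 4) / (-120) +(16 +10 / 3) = -88635/4 = -22158.75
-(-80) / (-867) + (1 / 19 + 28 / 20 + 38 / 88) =6494959/3624060 = 1.79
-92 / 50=-1.84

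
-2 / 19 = -0.11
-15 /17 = -0.88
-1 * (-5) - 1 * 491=-486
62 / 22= 31/11 = 2.82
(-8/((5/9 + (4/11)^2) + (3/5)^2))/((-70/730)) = 7949700/99841 = 79.62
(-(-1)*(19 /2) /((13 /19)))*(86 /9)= 15523/117 = 132.68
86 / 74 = 43/37 = 1.16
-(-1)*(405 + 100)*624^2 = 196634880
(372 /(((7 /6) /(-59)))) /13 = -131688/91 = -1447.12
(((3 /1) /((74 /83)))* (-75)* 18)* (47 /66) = -3234.86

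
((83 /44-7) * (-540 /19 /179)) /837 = 1125/1159741 = 0.00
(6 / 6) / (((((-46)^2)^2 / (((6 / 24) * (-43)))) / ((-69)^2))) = -387/33856 = -0.01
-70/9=-7.78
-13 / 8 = -1.62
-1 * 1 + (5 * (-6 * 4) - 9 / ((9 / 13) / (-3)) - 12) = -94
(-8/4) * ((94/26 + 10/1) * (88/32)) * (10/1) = -9735/13 = -748.85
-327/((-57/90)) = 516.32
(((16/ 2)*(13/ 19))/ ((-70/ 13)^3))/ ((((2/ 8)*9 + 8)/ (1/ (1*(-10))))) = 57122/166998125 = 0.00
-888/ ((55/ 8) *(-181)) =0.71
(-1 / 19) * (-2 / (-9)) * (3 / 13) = -2/741 = 0.00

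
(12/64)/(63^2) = 1/21168 = 0.00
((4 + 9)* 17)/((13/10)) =170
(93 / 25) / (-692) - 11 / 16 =-47947/69200 = -0.69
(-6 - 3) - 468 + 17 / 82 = -39097/82 = -476.79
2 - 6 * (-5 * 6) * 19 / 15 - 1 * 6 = 224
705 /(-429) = -235/143 = -1.64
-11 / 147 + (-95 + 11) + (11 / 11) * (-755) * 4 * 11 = -4895699/147 = -33304.07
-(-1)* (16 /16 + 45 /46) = 91/46 = 1.98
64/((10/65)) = 416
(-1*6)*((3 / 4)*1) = -9/2 = -4.50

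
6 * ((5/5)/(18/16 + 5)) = 48/49 = 0.98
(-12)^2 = 144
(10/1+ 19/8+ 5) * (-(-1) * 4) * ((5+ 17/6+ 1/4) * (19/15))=256177/360 = 711.60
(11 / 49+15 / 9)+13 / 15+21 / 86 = 189757/63210 = 3.00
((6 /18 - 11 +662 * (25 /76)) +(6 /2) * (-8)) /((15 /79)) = 964.31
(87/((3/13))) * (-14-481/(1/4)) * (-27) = 19726902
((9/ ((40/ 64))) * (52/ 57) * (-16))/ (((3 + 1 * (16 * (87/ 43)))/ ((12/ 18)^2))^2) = -0.03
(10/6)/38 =5/114 = 0.04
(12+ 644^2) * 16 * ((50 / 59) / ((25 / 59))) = 13271936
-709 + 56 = -653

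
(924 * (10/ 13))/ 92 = 2310/299 = 7.73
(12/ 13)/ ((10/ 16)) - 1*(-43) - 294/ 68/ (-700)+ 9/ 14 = 13961971/309400 = 45.13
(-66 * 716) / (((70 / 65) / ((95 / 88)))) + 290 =-659135/14 = -47081.07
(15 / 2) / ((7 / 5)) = 75/14 = 5.36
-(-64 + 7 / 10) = 633/10 = 63.30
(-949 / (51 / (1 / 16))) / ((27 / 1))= -0.04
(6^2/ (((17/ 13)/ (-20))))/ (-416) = 45/34 = 1.32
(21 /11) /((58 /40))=1.32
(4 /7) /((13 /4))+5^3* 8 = 91016/91 = 1000.18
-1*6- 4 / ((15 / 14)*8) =-97/15 = -6.47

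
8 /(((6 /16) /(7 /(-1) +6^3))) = 13376/3 = 4458.67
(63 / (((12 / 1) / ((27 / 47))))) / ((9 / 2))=0.67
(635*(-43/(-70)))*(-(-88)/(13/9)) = 2162556/91 = 23764.35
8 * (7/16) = 7/2 = 3.50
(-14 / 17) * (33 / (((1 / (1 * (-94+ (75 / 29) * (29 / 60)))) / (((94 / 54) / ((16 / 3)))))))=1342649/1632 = 822.70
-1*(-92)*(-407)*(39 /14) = -104308.29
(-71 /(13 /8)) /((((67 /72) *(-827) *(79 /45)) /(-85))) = -2.75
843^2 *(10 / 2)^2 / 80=3553245/16 = 222077.81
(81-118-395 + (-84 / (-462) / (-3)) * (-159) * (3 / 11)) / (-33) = 17318/1331 = 13.01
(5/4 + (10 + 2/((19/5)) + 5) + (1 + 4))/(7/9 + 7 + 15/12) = 2979/1235 = 2.41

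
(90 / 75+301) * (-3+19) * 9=217584/5 = 43516.80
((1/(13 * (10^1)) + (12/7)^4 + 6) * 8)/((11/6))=109700664/1716715 = 63.90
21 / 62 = 0.34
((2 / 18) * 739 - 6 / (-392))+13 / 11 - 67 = 316445/19404 = 16.31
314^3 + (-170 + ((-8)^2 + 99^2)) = 30968839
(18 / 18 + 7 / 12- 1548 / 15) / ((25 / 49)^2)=-14638897/37500 = -390.37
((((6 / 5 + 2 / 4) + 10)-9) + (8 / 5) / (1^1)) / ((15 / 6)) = 1.72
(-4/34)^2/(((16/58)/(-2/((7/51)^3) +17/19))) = -8588959/221578 = -38.76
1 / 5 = 0.20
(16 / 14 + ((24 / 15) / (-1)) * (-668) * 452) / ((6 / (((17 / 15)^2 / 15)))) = 814423964/118125 = 6894.59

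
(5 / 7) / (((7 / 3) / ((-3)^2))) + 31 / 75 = 11644/3675 = 3.17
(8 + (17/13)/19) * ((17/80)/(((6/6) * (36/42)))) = 2.00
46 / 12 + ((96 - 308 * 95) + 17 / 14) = -29158.95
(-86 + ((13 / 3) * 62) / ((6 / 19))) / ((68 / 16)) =179.95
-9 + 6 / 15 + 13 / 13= -38/5 = -7.60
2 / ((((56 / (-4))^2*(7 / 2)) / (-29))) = -29/343 = -0.08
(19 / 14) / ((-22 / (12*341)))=-1767/7 = -252.43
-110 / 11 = -10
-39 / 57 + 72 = 1355/19 = 71.32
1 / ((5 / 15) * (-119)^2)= 3/14161 = 0.00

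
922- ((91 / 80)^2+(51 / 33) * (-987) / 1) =172203309/70400 = 2446.07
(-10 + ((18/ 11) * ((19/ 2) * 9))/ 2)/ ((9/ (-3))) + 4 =-15.98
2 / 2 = 1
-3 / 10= -0.30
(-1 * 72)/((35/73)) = -5256/35 = -150.17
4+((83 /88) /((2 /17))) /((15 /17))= 13.09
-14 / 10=-7/5 = -1.40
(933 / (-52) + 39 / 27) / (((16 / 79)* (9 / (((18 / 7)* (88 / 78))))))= -958507/36504 = -26.26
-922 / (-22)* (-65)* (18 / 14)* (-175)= 6742125/11 = 612920.45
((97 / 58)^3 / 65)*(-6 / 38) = -2738019/240963320 = -0.01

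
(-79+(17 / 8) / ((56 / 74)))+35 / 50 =-84551/1120 = -75.49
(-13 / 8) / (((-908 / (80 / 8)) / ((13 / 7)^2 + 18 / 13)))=15395/177968 = 0.09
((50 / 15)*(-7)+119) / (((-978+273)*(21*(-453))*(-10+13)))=41/8622855 = 0.00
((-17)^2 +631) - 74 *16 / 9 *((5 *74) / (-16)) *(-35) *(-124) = 118837480/9 = 13204164.44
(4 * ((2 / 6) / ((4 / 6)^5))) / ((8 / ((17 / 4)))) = 1377/256 = 5.38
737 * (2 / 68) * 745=549065/34 = 16148.97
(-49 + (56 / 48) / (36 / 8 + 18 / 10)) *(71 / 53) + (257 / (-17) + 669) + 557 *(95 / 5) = 271768811/24327 = 11171.49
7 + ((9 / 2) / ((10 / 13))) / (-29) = 3943/580 = 6.80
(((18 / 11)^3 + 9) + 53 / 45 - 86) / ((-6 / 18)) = 4278932/19965 = 214.32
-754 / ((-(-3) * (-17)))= 754/51 = 14.78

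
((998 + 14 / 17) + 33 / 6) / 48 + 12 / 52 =448807/21216 = 21.15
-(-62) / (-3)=-62/3 = -20.67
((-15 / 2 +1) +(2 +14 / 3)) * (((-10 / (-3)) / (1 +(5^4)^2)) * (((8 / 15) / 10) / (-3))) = -2/79101765 = 0.00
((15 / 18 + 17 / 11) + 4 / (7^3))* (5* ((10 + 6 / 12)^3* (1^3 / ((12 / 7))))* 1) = 5682075/704 = 8071.13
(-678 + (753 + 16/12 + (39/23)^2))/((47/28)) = 3519712/74589 = 47.19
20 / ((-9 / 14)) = -280/9 = -31.11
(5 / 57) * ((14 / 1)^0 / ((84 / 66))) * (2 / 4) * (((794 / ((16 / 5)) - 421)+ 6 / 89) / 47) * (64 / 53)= -644490/4212281 = -0.15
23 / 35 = 0.66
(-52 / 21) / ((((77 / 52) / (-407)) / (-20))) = -2000960/147 = -13611.97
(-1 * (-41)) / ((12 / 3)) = 10.25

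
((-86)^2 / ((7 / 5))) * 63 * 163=54249660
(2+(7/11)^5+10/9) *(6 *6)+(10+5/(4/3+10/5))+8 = 43566517/322102 = 135.26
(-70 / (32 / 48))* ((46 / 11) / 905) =-966/1991 = -0.49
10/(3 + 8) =10/11 = 0.91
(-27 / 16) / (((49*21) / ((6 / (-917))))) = 27/2516248 = 0.00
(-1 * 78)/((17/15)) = -1170/17 = -68.82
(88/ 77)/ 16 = 1/14 = 0.07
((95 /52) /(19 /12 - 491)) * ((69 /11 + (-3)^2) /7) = -6840/839839 = -0.01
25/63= 0.40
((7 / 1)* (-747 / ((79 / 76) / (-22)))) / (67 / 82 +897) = 8637552/70073 = 123.27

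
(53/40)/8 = 0.17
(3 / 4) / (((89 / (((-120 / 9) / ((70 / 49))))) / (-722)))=5054/89 = 56.79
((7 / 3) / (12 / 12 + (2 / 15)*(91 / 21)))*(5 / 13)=0.57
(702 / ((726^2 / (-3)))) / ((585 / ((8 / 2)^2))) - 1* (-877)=64200777/73205 = 877.00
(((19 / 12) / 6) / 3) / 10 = 19/2160 = 0.01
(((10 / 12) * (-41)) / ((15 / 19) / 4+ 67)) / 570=-41/45963 = 0.00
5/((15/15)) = 5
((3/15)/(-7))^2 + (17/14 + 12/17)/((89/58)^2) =134652607/164954825 = 0.82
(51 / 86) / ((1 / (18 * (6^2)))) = 16524/43 = 384.28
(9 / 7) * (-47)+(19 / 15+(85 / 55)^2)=-721307/12705 = -56.77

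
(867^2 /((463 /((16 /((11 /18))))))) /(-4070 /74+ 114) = 216486432/300487 = 720.45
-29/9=-3.22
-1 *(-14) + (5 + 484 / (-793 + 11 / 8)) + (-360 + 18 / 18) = -2157092/6333 = -340.61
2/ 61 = 0.03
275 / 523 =0.53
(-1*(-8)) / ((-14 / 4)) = -16/7 = -2.29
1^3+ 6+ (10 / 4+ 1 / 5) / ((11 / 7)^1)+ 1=1069/110 = 9.72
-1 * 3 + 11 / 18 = -43/18 = -2.39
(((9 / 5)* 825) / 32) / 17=1485/544 = 2.73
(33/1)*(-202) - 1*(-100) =-6566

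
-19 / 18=-1.06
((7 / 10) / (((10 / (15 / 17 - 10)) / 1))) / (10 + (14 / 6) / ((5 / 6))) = -0.05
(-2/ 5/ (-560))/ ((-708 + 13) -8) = -1/984200 = 0.00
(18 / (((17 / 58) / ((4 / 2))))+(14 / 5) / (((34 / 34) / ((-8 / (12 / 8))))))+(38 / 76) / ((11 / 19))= 108.75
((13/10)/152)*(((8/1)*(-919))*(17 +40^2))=-101675.26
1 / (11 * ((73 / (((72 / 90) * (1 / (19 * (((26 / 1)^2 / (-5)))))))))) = -1/2578433 = 0.00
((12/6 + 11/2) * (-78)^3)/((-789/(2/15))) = 158184/263 = 601.46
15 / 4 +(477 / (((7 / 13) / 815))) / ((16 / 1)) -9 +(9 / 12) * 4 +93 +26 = 5066891/112 = 45240.10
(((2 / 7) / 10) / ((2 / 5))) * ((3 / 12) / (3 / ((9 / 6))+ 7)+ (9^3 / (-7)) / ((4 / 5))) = -9.30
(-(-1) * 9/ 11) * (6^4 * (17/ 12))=1502.18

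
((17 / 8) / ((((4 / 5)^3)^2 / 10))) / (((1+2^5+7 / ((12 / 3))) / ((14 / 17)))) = 546875/284672 = 1.92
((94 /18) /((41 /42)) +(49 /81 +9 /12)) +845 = 11314043/13284 = 851.70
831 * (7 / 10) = 5817/10 = 581.70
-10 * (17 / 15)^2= -578/45 = -12.84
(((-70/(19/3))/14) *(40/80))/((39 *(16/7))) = -35/7904 = 0.00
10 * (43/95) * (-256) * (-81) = 1783296/19 = 93857.68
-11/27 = -0.41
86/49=1.76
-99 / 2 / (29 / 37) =-3663/58 = -63.16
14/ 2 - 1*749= -742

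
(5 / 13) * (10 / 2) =25/13 = 1.92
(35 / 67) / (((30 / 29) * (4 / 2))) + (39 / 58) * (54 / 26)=1.65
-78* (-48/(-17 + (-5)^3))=-1872/71 = -26.37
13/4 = 3.25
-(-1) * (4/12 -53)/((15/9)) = -158/5 = -31.60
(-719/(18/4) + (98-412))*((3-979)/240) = 260104/135 = 1926.70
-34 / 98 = -17/49 = -0.35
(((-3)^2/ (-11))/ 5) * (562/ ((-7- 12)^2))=-5058/19855 = -0.25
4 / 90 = 2/45 = 0.04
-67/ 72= -0.93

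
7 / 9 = 0.78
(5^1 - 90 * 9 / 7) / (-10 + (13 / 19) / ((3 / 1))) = 44175/3899 = 11.33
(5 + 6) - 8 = 3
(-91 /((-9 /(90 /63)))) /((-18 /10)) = -8.02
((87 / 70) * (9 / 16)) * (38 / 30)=4959/5600 = 0.89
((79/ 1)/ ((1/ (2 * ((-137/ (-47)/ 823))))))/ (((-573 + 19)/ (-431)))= 0.44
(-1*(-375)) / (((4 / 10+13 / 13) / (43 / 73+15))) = 4175.64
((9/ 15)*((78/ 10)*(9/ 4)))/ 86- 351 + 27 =-2785347/8600 = -323.88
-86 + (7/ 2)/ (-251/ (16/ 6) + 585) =-48242/561 = -85.99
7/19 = 0.37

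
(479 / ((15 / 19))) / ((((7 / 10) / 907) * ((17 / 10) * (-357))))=-165092140/127449 = -1295.36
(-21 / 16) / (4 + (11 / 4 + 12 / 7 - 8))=-147/52 = -2.83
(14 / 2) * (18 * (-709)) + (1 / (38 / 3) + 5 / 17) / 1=-57709523/646 = -89333.63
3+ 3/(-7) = 18/7 = 2.57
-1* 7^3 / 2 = -343/2 = -171.50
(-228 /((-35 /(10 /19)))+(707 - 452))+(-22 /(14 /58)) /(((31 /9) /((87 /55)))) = 234981/1085 = 216.57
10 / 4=5/2 = 2.50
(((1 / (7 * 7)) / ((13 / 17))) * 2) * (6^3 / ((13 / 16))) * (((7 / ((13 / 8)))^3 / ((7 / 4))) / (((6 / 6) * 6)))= 40108032/371293 = 108.02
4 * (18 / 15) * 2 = 48/5 = 9.60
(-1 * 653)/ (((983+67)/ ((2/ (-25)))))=653/13125 = 0.05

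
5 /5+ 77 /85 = 162/85 = 1.91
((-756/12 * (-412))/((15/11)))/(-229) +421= 386873/1145 = 337.88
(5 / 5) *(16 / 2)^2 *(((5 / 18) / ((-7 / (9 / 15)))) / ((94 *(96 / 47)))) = -1/126 = -0.01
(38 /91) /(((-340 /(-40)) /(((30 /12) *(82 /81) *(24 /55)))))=24928/459459 = 0.05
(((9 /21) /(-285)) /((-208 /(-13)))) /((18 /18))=-1/10640 = 0.00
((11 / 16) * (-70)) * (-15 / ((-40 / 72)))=-10395/8 = -1299.38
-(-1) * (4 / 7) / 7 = 4/49 = 0.08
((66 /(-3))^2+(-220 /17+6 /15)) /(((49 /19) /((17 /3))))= 253802/245 = 1035.93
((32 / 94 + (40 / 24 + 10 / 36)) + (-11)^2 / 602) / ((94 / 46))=7279684/5984181 = 1.22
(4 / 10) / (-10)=-1/25 = -0.04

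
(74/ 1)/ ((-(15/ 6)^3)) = -592/125 = -4.74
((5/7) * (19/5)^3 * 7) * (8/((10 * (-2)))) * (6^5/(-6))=17778528/125 = 142228.22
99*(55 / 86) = 5445/86 = 63.31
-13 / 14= -0.93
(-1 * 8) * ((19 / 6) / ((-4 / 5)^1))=95/3 = 31.67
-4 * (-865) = 3460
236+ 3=239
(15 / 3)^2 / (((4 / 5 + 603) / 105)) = 13125/3019 = 4.35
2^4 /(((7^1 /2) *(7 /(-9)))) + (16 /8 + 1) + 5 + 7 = 447/49 = 9.12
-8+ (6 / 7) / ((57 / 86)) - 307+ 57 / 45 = -623318/1995 = -312.44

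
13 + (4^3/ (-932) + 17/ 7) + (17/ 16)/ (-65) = 15.34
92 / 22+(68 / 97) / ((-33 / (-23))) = 14950/3201 = 4.67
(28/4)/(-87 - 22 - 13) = -7/122 = -0.06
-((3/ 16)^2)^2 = -81/65536 = 0.00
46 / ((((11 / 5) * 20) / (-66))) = -69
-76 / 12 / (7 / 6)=-5.43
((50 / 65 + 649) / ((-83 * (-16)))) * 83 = 8447/208 = 40.61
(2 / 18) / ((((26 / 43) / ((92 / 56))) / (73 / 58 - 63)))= -3541609/190008 = -18.64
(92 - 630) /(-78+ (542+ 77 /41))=-22058/19101 = -1.15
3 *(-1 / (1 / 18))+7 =-47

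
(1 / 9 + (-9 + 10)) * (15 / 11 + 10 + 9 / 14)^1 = 9245/693 = 13.34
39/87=13/29 = 0.45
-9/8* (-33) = 297/8 = 37.12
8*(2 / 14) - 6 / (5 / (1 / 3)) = 26/35 = 0.74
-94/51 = -1.84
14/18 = 7/9 = 0.78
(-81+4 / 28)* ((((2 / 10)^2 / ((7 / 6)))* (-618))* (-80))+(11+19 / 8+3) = -268605089/1960 = -137043.41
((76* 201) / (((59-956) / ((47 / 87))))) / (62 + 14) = -3149/26013 = -0.12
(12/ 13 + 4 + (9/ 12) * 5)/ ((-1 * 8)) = -451/416 = -1.08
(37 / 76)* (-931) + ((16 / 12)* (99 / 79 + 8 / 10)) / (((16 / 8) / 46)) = -1849957/4740 = -390.29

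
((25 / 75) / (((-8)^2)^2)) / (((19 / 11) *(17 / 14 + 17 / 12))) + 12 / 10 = 25799041/21498880 = 1.20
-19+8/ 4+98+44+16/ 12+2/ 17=6449/51 = 126.45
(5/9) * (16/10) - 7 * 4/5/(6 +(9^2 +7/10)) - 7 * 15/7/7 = -72811/55251 = -1.32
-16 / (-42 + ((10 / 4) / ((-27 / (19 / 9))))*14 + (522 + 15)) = -972/29905 = -0.03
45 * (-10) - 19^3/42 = -25759/42 = -613.31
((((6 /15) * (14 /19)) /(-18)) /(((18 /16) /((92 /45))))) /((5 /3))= -10304/577125 = -0.02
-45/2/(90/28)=-7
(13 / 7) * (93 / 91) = 93/49 = 1.90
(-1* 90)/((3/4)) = -120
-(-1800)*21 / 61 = 37800/61 = 619.67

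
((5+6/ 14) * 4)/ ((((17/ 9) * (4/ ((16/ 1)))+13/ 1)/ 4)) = 21888/3395 = 6.45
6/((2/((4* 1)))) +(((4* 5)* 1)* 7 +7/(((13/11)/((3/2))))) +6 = 166.88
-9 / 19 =-0.47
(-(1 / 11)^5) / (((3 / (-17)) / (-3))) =-17/161051 = 0.00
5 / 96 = 0.05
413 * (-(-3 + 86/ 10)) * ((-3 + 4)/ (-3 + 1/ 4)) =46256/55 = 841.02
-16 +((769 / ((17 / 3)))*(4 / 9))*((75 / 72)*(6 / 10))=2213/102 = 21.70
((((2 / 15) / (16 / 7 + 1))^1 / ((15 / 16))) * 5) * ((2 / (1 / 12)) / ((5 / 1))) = 1.04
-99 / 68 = -1.46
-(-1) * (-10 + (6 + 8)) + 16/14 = 36/7 = 5.14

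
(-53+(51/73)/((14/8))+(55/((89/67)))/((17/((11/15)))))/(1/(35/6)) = -294652760/994041 = -296.42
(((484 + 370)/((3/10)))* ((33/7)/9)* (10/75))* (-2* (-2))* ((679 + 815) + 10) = 32293888/27 = 1196069.93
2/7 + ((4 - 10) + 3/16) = -5.53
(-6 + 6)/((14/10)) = 0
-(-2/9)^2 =-4/81 = -0.05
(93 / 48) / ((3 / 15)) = 155/16 = 9.69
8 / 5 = 1.60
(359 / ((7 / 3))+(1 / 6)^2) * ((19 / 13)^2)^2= 388747543/553644 = 702.16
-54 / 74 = -27/37 = -0.73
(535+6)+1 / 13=7034/13 = 541.08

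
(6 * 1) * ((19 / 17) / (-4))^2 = 1083/2312 = 0.47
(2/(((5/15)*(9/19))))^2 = 1444/9 = 160.44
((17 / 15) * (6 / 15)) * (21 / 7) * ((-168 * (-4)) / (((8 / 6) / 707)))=12115152/25 = 484606.08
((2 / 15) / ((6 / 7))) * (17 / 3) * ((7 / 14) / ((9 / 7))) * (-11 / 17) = -539/2430 = -0.22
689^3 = 327082769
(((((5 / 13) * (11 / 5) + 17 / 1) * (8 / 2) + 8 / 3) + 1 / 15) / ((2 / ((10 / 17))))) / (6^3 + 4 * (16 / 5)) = 72265/758472 = 0.10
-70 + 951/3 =247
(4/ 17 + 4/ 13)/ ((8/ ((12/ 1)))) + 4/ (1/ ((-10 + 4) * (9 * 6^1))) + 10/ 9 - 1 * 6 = -2585848/1989 = -1300.07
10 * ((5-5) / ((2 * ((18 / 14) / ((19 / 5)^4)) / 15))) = 0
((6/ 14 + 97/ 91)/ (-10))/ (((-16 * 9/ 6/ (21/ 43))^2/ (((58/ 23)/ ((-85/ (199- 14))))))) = 7511/22114040 = 0.00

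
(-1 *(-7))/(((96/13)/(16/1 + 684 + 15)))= 65065/96 = 677.76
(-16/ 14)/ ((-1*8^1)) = 1/7 = 0.14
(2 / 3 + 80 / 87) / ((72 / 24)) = 46/87 = 0.53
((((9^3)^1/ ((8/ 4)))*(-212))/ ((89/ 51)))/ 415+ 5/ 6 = -23461169/221610 = -105.87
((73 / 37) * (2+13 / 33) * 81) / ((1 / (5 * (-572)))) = -40484340/37 = -1094171.35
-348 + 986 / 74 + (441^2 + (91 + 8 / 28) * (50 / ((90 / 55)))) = 51006323/259 = 196935.61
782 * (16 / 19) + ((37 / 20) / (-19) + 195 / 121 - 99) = 25796643/45980 = 561.04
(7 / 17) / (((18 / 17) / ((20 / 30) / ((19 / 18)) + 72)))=1610/57 = 28.25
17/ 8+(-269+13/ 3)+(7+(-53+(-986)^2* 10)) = 233319635/24 = 9721651.46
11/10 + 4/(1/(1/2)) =31/10 = 3.10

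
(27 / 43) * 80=2160/43 = 50.23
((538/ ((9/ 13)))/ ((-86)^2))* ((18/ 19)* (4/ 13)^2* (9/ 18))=2152/456703 = 0.00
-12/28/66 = -0.01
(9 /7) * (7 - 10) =-27/7 = -3.86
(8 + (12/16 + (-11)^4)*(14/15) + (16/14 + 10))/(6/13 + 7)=1834.04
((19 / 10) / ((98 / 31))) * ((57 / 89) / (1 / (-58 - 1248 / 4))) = -1242201/8722 = -142.42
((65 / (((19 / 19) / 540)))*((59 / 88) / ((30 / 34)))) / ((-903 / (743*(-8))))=581278620/3311 = 175559.84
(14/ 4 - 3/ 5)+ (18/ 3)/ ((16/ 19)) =401/40 = 10.02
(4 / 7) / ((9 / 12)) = 16/21 = 0.76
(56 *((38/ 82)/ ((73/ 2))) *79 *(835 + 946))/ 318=314.58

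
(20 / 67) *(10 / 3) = 200/201 = 1.00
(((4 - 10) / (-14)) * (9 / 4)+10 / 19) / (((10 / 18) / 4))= 7137/665 = 10.73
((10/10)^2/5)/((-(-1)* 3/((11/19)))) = 11/285 = 0.04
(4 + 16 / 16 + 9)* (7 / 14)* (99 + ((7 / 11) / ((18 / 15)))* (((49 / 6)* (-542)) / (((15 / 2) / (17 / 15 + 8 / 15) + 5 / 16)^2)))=-197113/11979 = -16.45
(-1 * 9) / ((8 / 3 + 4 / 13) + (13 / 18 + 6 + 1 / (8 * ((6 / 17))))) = -16848/18815 = -0.90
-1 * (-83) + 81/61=5144/61 = 84.33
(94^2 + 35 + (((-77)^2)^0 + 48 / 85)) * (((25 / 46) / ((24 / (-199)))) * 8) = -375198580/1173 = -319862.39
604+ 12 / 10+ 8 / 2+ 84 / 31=94846/155 = 611.91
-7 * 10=-70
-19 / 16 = -1.19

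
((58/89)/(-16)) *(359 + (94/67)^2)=-46991223/3196168 = -14.70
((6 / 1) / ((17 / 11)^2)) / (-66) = -11/289 = -0.04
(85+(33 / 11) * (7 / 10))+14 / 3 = 2753/30 = 91.77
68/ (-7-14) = -3.24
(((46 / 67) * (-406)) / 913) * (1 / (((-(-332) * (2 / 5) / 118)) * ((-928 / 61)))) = 2897195/162470176 = 0.02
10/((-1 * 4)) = -5/2 = -2.50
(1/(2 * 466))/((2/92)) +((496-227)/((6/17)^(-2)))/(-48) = -174737/269348 = -0.65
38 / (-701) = -0.05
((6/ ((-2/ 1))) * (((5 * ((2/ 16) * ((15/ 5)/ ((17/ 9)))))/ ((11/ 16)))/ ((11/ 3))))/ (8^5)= -1215/33701888 = 0.00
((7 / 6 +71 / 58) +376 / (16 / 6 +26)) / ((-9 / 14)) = -812168/33669 = -24.12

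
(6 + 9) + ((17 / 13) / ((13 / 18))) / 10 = 12828/845 = 15.18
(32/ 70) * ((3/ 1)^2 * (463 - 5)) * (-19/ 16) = -2237.66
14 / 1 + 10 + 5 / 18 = 437/18 = 24.28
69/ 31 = 2.23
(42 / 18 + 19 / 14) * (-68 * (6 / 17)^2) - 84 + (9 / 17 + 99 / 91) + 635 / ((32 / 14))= 4063519/24752 = 164.17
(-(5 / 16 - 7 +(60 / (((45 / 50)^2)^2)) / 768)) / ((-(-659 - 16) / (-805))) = -111013847/14171760 = -7.83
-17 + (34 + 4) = 21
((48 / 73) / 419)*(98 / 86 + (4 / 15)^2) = 187408/98643075 = 0.00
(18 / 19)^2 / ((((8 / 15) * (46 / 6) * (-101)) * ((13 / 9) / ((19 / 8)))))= -32805/9180496 = 0.00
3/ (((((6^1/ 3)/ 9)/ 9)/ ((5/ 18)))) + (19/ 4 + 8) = 46.50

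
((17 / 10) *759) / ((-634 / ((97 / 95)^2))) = -121404327/57218500 = -2.12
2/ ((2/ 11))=11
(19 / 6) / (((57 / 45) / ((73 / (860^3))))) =73/254422400 = 0.00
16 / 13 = 1.23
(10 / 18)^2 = 25/81 = 0.31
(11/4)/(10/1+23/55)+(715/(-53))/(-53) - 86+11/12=-90741279/1073038 = -84.56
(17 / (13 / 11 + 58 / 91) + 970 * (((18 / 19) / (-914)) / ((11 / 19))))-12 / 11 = 59660765/9154167 = 6.52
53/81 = 0.65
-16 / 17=-0.94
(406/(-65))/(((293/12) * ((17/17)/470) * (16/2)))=-57246/3809 = -15.03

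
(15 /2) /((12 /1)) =5/8 = 0.62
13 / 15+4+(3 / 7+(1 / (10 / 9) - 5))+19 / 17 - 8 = -20303/3570 = -5.69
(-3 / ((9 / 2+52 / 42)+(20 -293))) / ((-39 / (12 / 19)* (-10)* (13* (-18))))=-14/180217375 = 0.00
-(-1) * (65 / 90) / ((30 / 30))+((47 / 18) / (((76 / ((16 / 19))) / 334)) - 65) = -54.61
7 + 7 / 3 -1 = 25/3 = 8.33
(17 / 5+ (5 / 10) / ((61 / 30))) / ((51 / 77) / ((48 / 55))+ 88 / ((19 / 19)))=124544/3032005 = 0.04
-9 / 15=-3/5 = -0.60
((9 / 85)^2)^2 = 6561/52200625 = 0.00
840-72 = 768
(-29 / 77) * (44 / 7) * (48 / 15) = -1856/245 = -7.58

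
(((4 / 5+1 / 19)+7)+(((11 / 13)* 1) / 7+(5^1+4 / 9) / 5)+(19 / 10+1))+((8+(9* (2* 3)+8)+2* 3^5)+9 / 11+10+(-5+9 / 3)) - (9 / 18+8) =486365777/855855 = 568.28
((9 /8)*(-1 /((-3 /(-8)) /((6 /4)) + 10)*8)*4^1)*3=-432/41 = -10.54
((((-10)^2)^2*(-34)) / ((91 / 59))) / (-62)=10030000/2821 = 3555.48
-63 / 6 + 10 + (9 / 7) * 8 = 137/14 = 9.79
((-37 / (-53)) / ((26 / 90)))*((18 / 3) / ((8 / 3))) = 5.44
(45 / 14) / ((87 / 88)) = 660/203 = 3.25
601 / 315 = 1.91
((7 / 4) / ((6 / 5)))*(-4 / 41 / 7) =-5/246 = -0.02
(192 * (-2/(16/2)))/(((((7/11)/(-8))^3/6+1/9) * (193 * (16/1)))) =-36799488/262849595 = -0.14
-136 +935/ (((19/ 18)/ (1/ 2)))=5831/19 = 306.89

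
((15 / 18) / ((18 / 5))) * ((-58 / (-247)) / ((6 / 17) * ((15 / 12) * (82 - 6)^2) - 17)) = 12325/573947478 = 0.00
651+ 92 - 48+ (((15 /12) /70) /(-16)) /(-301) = 187438721/269696 = 695.00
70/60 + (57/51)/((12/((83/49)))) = 1.32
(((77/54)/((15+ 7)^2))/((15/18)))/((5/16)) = 28/2475 = 0.01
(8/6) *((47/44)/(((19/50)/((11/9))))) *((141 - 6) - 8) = 298450/513 = 581.77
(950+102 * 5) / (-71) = -1460/71 = -20.56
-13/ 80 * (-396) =1287/20 = 64.35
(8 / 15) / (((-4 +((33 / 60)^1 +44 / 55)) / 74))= -2368/159 = -14.89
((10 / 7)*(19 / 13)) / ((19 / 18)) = 180/91 = 1.98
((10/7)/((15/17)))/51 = 2/63 = 0.03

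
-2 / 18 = -0.11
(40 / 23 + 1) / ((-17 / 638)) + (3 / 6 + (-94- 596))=-619577/782 = -792.30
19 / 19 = 1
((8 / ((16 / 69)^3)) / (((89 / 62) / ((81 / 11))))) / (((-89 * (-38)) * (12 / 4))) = 274962033/847610368 = 0.32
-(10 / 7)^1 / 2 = -5/7 = -0.71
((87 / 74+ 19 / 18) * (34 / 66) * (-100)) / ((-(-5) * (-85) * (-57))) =-2972/626373 = 0.00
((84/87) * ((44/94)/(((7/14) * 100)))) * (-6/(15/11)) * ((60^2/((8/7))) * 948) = -809379648/6815 = -118764.44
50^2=2500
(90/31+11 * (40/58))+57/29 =11197/899 = 12.45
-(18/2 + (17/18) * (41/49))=-8635/882 = -9.79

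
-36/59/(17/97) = -3492/1003 = -3.48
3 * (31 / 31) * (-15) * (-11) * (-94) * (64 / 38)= -1488960/19 = -78366.32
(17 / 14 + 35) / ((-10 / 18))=-65.19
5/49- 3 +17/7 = -23/49 = -0.47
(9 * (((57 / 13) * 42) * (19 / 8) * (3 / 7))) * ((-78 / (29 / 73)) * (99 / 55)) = -172902033/290 = -596213.91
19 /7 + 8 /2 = 47/7 = 6.71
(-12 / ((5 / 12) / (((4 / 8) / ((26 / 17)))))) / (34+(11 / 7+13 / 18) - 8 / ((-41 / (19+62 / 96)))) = -9639/41080 = -0.23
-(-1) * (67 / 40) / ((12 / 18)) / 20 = 201/1600 = 0.13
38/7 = 5.43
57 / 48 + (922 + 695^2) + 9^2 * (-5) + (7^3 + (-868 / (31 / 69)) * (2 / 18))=23216233/48 = 483671.52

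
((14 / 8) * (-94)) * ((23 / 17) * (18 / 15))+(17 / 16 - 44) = -421611/1360 = -310.01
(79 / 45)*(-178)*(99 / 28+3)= -428891/210 = -2042.34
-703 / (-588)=703/588 = 1.20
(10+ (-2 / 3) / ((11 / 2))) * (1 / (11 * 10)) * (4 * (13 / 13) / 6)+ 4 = 22106/5445 = 4.06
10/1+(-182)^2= 33134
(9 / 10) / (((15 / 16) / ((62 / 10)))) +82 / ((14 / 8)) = 46208/875 = 52.81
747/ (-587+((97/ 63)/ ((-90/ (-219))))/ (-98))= -138359340/108731221 = -1.27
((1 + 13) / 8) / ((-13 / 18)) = -63/26 = -2.42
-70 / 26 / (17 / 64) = -2240/221 = -10.14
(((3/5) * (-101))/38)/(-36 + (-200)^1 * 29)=303/1108840 = 0.00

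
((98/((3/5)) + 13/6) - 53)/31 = 225/62 = 3.63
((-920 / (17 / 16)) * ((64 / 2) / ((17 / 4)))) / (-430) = 15.16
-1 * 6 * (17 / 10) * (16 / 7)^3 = -208896/1715 = -121.81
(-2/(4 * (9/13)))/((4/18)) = -13/4 = -3.25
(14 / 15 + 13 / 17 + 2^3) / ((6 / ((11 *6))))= 27203/255 = 106.68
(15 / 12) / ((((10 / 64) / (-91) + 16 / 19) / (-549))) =-12656280/15499 = -816.59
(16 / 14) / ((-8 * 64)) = -1/448 = 0.00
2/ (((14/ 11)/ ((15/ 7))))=165/49 = 3.37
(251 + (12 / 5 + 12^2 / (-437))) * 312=172523208/2185 = 78957.99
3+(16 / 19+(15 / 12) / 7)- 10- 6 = -6373/532 = -11.98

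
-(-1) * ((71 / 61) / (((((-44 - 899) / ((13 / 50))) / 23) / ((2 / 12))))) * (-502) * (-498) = -19228859/62525 = -307.54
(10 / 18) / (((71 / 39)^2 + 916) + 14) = 845/1419571 = 0.00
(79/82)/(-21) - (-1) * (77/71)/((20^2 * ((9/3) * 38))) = -42606301/929191200 = -0.05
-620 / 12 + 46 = -17/3 = -5.67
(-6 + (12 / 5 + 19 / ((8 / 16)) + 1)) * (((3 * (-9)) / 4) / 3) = -1593/20 = -79.65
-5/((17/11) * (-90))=0.04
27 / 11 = 2.45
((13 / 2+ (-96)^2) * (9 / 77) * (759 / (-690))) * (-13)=61659/4 = 15414.75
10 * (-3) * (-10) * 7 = 2100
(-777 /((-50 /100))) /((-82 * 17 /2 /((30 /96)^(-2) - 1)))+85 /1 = 1122151/17425 = 64.40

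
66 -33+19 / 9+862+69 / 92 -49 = 30559/36 = 848.86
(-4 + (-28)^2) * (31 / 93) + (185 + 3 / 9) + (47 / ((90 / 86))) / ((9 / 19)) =218759/405 = 540.15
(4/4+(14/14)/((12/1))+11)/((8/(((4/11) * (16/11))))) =290/363 = 0.80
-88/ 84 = -22/21 = -1.05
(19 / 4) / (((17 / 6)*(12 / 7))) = 133/136 = 0.98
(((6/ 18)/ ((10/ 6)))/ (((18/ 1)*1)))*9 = 1/10 = 0.10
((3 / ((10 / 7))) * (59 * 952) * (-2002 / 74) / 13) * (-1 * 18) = 817412904/185 = 4418448.13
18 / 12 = 3/2 = 1.50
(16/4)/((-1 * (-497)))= 4/497 = 0.01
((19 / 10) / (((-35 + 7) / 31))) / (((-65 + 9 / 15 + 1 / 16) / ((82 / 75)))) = 0.04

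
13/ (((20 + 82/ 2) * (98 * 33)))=13/197274 = 0.00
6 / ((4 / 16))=24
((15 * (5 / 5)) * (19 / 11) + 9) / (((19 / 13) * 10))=2496/1045 = 2.39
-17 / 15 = -1.13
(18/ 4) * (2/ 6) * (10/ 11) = 15/11 = 1.36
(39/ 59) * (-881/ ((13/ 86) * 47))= -227298/2773 = -81.97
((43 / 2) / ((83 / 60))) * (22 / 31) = 11.03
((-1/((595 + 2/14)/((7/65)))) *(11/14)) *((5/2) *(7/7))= -77/216632 = 0.00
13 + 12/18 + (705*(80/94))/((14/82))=74087/21 = 3527.95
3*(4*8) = 96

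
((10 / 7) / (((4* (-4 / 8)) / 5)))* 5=-125/7 = -17.86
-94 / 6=-47/3 = -15.67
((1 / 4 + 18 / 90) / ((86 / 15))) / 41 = 27/14104 = 0.00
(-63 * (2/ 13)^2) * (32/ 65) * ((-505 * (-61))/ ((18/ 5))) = -13800640/2197 = -6281.58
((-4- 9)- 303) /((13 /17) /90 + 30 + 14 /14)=-483480/47443 = -10.19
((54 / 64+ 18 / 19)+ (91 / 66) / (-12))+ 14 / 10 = 925819/300960 = 3.08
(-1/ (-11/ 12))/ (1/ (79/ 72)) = 1.20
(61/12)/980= 61/11760 = 0.01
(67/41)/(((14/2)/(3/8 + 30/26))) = 10653/29848 = 0.36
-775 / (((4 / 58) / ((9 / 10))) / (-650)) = 13147875/2 = 6573937.50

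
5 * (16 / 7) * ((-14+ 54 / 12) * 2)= -1520/7 = -217.14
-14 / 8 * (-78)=273/2 = 136.50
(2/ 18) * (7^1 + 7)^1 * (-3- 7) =-140/9 = -15.56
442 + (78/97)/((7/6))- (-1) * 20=314166/679 = 462.69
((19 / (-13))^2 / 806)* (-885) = -319485/136214 = -2.35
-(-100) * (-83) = -8300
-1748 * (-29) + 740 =51432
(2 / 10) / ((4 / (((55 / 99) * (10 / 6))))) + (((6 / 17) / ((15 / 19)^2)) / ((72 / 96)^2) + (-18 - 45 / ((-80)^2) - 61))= -76332581/979200 = -77.95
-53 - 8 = -61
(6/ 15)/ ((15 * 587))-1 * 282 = -12415048/44025 = -282.00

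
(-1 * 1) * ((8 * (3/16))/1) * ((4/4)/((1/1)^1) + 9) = -15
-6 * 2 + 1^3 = -11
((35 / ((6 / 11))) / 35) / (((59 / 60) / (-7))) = -770/59 = -13.05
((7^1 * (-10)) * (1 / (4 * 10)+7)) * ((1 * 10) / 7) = -1405/2 = -702.50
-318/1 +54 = -264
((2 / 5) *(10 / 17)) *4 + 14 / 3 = 286/51 = 5.61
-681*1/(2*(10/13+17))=-19.16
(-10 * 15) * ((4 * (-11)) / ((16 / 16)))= 6600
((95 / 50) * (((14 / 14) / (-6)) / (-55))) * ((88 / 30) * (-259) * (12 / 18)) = -2.92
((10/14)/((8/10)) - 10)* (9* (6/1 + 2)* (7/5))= -918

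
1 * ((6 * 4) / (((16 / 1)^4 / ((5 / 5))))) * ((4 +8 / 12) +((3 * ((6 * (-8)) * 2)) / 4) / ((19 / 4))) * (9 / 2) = -0.02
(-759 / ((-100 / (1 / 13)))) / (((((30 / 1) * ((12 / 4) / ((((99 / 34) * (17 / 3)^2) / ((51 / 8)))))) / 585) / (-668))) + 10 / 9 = -8365448/225 = -37179.77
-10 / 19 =-0.53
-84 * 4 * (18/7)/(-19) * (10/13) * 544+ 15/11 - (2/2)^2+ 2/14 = 361921953/19019 = 19029.49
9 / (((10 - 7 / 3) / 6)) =162/23 = 7.04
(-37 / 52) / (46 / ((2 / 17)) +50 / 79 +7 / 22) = -32153/17711486 = 0.00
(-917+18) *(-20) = 17980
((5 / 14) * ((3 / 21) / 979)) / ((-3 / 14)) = -5/20559 = 0.00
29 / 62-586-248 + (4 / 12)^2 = -465049/558 = -833.42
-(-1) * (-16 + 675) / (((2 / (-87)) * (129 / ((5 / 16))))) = -95555/1376 = -69.44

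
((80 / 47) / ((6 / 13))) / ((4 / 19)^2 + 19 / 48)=3003520/358469 = 8.38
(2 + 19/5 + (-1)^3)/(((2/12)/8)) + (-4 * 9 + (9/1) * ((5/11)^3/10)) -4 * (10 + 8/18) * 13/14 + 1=131389997/838530 = 156.69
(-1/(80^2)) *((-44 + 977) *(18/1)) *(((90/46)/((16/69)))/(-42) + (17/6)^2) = -20.54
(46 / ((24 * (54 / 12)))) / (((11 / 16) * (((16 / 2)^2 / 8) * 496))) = 23/147312 = 0.00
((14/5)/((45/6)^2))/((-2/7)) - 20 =-22696/1125 = -20.17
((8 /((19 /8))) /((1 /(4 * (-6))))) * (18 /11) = -27648/209 = -132.29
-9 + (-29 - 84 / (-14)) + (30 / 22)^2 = -3647/121 = -30.14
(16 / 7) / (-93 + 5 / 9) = -9/364 = -0.02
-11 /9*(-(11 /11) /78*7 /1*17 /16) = 1309/11232 = 0.12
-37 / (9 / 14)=-518/9 = -57.56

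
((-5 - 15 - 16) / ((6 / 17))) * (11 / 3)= -374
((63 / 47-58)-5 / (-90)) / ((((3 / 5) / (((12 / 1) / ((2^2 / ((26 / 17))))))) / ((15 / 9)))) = -15563275/21573 = -721.42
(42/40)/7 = 3/20 = 0.15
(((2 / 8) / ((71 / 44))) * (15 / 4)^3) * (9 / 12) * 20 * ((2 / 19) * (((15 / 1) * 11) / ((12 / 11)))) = 336909375/172672 = 1951.15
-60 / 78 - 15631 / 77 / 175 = -627/325 = -1.93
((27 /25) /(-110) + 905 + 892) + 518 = 6366223/2750 = 2314.99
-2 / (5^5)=-2/3125 = 0.00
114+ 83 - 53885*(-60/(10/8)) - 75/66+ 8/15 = 853603211/330 = 2586676.40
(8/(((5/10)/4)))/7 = 64/7 = 9.14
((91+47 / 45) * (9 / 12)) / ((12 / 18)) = 2071/20 = 103.55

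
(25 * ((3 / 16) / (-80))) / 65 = -3/3328 = 0.00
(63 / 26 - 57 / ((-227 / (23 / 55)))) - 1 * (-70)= 23543341/324610 = 72.53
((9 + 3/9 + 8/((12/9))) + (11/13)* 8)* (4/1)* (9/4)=2586/13 = 198.92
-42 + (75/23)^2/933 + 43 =166394/164519 = 1.01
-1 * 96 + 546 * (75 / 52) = 1383/2 = 691.50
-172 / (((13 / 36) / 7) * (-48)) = 903/13 = 69.46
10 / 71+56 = 3986/71 = 56.14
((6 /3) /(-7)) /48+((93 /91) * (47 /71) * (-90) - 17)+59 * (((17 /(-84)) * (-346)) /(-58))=-223529611/1498952 = -149.12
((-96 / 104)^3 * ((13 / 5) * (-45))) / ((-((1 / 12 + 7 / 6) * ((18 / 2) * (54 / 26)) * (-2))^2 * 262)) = -128/795825 = 0.00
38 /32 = 1.19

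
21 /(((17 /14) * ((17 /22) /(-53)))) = -1186.17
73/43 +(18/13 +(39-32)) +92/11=113424/6149 = 18.45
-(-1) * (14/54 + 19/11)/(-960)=-59/28512 = 0.00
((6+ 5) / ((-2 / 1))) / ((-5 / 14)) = 77/5 = 15.40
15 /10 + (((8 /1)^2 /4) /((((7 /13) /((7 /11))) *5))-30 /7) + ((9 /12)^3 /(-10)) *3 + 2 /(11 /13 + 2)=1.57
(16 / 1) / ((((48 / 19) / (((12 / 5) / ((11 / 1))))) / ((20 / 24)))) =38/33 = 1.15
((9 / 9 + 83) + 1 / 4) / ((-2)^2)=337/16 = 21.06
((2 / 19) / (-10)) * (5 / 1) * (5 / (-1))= 5/19 = 0.26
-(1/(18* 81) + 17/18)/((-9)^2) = -689/59049 = -0.01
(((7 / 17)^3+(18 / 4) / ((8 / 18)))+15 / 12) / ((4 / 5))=2249135/157216 = 14.31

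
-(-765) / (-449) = -765/449 = -1.70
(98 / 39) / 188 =49/3666 = 0.01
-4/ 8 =-1/2 = -0.50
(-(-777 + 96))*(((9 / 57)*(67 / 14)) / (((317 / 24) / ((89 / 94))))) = 73094454/1981567 = 36.89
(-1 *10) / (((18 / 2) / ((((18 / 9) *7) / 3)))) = -140/27 = -5.19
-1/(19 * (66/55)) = -5/114 = -0.04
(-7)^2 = 49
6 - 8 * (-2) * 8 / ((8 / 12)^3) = 438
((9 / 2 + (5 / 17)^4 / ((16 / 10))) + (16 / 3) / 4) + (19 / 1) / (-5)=20425999/10022520 = 2.04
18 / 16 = 9/8 = 1.12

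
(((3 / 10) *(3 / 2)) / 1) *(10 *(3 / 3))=9/2 = 4.50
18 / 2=9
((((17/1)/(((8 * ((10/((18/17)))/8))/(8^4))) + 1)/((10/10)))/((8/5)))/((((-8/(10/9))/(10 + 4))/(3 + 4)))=-9032905/144 = -62728.51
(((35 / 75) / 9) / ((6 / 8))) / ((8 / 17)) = 119/810 = 0.15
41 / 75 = 0.55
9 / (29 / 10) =90/29 = 3.10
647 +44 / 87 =56333/87 = 647.51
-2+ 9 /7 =-5/7 = -0.71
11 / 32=0.34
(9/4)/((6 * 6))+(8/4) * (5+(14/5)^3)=107933/2000 = 53.97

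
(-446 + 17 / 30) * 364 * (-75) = 12160330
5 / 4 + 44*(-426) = -18742.75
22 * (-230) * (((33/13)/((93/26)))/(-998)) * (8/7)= 445280/108283 = 4.11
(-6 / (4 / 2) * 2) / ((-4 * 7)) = 3/14 = 0.21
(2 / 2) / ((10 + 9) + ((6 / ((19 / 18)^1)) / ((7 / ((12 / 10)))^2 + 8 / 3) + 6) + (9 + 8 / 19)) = 25099/867822 = 0.03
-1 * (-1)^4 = -1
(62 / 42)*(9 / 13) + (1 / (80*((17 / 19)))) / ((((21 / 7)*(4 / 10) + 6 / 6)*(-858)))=18364763/17969952 = 1.02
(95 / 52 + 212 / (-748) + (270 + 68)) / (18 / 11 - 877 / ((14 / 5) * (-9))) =208008423/22322326 = 9.32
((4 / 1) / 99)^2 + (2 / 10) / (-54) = -203/98010 = 0.00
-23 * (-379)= 8717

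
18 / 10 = 9/5 = 1.80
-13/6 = -2.17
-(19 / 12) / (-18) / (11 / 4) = 19/594 = 0.03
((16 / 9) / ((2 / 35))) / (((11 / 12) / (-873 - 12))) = -330400/11 = -30036.36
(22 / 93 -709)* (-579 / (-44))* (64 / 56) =-25443190/2387 = -10659.07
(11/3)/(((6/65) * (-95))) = -143/342 = -0.42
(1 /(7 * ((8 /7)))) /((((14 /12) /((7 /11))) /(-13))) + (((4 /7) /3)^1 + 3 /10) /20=-39817/46200 = -0.86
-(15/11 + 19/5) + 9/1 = 211/55 = 3.84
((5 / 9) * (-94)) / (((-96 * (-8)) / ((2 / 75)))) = -47/25920 = 0.00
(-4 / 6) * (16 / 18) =-16/27 = -0.59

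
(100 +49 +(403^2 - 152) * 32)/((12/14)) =12115537/2 = 6057768.50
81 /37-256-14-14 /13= -268.89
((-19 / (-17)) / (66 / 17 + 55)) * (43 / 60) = 817/60060 = 0.01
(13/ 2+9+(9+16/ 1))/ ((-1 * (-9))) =9/2 = 4.50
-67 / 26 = -2.58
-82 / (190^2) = -41/18050 = 0.00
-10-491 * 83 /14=-2920.93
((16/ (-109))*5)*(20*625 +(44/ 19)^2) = -361154880/39349 = -9178.25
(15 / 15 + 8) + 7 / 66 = 9.11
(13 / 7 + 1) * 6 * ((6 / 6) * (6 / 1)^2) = 4320/7 = 617.14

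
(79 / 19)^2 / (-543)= -6241/196023 = -0.03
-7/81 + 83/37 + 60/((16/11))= 520361/11988 = 43.41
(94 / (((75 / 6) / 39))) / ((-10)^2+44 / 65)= 23829/8180 = 2.91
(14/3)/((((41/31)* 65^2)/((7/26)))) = 1519/6755775 = 0.00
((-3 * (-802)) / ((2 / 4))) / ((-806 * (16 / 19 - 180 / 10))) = 22857/65689 = 0.35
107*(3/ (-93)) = -107/31 = -3.45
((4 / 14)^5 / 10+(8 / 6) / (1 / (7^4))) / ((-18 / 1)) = -403536094/2268945 = -177.85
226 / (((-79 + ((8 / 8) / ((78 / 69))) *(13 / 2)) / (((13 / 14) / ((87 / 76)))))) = -446576/178437 = -2.50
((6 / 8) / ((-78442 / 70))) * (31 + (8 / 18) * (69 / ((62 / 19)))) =-1445/53444 = -0.03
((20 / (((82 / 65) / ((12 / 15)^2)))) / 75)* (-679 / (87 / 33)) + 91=56.16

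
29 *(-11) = -319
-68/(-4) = 17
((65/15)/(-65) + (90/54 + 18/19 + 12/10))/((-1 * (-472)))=89/11210 = 0.01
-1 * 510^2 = -260100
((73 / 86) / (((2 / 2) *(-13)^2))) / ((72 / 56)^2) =3577/1177254 = 0.00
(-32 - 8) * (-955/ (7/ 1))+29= 38403/7 = 5486.14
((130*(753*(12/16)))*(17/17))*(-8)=-587340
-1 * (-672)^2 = -451584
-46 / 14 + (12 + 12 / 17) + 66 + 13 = 10522/119 = 88.42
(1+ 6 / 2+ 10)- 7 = 7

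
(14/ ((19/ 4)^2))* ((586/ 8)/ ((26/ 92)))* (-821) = -619664528/4693 = -132040.17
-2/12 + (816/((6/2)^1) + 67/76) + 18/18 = 62407/228 = 273.71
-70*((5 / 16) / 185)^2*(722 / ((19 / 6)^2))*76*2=-5985/2738 = -2.19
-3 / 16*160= -30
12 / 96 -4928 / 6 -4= -19805/24 = -825.21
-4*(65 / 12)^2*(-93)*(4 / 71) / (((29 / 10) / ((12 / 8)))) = 318.05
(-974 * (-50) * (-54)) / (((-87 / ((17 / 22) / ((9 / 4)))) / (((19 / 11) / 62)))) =31460200/108779 = 289.21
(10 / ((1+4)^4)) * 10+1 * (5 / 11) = 0.61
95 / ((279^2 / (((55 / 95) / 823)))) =55/64063143 = 0.00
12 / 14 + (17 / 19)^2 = 4189/2527 = 1.66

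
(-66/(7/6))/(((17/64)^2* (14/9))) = -7299072/14161 = -515.43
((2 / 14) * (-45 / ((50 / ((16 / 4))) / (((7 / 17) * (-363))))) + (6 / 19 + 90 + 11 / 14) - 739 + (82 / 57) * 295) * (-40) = 5865.68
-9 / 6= -3/2 = -1.50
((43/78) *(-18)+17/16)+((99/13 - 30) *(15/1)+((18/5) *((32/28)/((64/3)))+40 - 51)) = -2587581/7280 = -355.44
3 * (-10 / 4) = -15/2 = -7.50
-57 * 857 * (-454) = 22177446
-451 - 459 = -910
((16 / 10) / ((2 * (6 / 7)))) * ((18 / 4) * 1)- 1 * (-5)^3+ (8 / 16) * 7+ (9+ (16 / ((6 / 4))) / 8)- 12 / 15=4267/30 = 142.23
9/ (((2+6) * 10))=9/80 = 0.11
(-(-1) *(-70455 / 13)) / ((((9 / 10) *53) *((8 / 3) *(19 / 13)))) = -117425/4028 = -29.15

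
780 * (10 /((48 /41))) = 6662.50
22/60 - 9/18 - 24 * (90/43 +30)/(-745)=0.90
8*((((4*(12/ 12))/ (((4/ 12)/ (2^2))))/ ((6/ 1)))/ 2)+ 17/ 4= 145/4 = 36.25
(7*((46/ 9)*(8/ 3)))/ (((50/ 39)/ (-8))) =-595.34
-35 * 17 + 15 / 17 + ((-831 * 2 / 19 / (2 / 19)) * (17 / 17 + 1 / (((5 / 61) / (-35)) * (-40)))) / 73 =-36089309/49640 = -727.02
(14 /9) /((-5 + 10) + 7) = 7/54 = 0.13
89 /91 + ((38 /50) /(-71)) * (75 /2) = 7451/12922 = 0.58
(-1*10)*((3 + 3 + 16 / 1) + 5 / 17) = -3790/17 = -222.94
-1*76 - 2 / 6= -229/3 = -76.33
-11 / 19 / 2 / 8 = -11/304 = -0.04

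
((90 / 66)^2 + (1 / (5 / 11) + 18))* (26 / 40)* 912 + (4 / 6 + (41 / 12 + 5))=475020253/36300 = 13085.96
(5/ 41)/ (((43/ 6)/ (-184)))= -5520/1763 = -3.13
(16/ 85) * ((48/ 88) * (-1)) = -96/935 = -0.10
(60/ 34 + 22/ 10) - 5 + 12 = 932/85 = 10.96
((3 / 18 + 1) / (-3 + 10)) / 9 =1/54 = 0.02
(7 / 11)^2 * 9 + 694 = 84415/121 = 697.64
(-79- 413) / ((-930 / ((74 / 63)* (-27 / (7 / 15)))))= -54612/1519 = -35.95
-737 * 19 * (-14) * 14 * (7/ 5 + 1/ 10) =4116882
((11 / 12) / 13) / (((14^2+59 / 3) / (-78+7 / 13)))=-11077/437372 = -0.03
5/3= 1.67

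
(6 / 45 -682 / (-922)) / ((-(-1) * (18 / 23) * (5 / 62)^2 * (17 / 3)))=266871622/8816625 = 30.27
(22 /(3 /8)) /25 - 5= -199/75 = -2.65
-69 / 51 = -23/17 = -1.35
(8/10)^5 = 1024/3125 = 0.33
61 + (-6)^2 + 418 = 515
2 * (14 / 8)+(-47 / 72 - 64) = -4403/72 = -61.15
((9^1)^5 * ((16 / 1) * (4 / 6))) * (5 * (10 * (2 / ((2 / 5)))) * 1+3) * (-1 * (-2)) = 318707136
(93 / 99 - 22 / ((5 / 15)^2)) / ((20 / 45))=-19509/44 = -443.39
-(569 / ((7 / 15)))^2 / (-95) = 14569245/931 = 15649.03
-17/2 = -8.50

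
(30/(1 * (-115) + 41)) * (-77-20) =1455/37 = 39.32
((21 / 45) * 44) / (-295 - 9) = -77/1140 = -0.07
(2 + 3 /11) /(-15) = -5/33 = -0.15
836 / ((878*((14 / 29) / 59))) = 357599/3073 = 116.37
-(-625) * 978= 611250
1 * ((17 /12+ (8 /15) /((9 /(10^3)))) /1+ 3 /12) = 1645/27 = 60.93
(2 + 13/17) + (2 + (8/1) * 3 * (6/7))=3015/119 = 25.34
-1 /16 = -0.06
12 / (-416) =-3/104 = -0.03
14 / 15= 0.93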